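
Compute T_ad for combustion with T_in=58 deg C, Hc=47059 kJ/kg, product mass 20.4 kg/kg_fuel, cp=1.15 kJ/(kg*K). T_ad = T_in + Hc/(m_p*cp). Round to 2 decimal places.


T_ad = T_in + Hc / (m_p * cp)
Denominator = 20.4 * 1.15 = 23.4600
Temperature rise = 47059 / 23.4600 = 2005.92 K
T_ad = 58 + 2005.92 = 2063.92 deg C


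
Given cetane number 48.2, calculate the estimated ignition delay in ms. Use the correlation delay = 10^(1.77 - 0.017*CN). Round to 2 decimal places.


delay = 10^(1.77 - 0.017*CN)
Exponent = 1.77 - 0.017*48.2 = 0.9506
delay = 10^0.9506 = 8.92 ms


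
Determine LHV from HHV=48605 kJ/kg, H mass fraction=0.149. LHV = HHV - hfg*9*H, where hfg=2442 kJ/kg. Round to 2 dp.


LHV = HHV - hfg * 9 * H
Water correction = 2442 * 9 * 0.149 = 3274.722 kJ/kg
LHV = 48605 - 3274.722 = 45330.28 kJ/kg


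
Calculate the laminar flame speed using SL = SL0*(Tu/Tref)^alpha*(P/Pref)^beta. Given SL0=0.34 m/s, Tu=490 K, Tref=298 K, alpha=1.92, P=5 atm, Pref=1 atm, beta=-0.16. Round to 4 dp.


SL = SL0 * (Tu/Tref)^alpha * (P/Pref)^beta
T ratio = 490/298 = 1.64429530
(T ratio)^alpha = 1.64429530^1.92 = 2.598252
(P/Pref)^beta = 5^(-0.16) = 0.772974
SL = 0.34 * 2.598252 * 0.772974 = 0.6828 m/s


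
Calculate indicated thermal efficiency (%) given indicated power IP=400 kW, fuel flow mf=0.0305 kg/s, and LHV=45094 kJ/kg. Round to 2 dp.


eta_ith = (IP / (mf * LHV)) * 100
Denominator = 0.0305 * 45094 = 1375.3670 kW
eta_ith = (400 / 1375.3670) * 100 = 29.08%


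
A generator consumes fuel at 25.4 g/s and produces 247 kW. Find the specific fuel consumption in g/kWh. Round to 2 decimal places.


SFC = (mf / BP) * 3600
Rate = 25.4 / 247 = 0.102834 g/(s*kW)
SFC = 0.102834 * 3600 = 370.20 g/kWh


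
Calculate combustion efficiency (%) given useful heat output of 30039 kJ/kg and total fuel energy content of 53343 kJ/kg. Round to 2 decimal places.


Efficiency = (Q_useful / Q_fuel) * 100
Efficiency = (30039 / 53343) * 100
Efficiency = 0.5631 * 100 = 56.31%


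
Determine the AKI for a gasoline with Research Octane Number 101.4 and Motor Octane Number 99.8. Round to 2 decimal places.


AKI = (RON + MON) / 2
AKI = (101.4 + 99.8) / 2
AKI = 201.2 / 2 = 100.60


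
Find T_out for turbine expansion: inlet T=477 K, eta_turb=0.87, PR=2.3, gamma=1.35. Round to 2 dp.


T_out = T_in * (1 - eta * (1 - PR^(-(gamma-1)/gamma)))
Exponent = -(1.35-1)/1.35 = -0.25925926
PR^exp = 2.3^(-0.25925926) = 0.80578413
Factor = 1 - 0.87*(1 - 0.80578413) = 0.83103219
T_out = 477 * 0.83103219 = 396.40 K


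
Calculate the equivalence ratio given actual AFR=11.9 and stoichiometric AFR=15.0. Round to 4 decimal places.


phi = AFR_stoich / AFR_actual
phi = 15.0 / 11.9 = 1.2605


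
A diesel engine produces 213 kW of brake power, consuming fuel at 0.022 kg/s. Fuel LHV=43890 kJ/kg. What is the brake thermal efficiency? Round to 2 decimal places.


eta_BTE = (BP / (mf * LHV)) * 100
Denominator = 0.022 * 43890 = 965.5800 kW
eta_BTE = (213 / 965.5800) * 100 = 22.06%


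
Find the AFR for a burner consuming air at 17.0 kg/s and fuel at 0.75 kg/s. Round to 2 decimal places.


AFR = m_air / m_fuel
AFR = 17.0 / 0.75 = 22.67


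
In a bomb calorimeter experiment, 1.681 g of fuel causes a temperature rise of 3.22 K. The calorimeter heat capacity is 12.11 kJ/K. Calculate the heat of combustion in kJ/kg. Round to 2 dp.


Hc = C_cal * delta_T / m_fuel
Q_released = 12.11 * 3.22 = 38.9942 kJ
m_fuel = 1.681 g = 1.681/1000 kg = 0.001681 kg
Hc = 38.9942 / 0.001681 = 23197.03 kJ/kg


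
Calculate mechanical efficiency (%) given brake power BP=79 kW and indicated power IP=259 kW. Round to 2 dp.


eta_mech = (BP / IP) * 100
Ratio = 79 / 259 = 0.3050
eta_mech = 0.3050 * 100 = 30.50%


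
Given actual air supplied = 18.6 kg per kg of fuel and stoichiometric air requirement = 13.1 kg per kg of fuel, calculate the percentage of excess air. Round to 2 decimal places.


Excess air = actual - stoichiometric = 18.6 - 13.1 = 5.50 kg/kg fuel
Excess air % = (excess / stoich) * 100 = (5.50 / 13.1) * 100 = 41.98%


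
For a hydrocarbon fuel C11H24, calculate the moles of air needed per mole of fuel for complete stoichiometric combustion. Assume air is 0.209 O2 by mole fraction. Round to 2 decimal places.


Balanced combustion: C11H24 + 17 O2 -> 11 CO2 + 12 H2O
O2 needed = C + H/4 = 11 + 24/4 = 17.00 moles
Air moles = O2 / 0.209 = 17.00 / 0.209 = 81.34 moles air


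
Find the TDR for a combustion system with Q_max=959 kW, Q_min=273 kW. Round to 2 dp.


TDR = Q_max / Q_min
TDR = 959 / 273 = 3.51


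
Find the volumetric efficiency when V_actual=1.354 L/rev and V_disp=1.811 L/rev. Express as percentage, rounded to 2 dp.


eta_v = (V_actual / V_disp) * 100
Ratio = 1.354 / 1.811 = 0.7477
eta_v = 0.7477 * 100 = 74.77%


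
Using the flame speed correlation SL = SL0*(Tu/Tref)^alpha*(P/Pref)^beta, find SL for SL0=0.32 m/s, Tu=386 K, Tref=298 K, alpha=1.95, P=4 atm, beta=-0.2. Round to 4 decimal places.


SL = SL0 * (Tu/Tref)^alpha * (P/Pref)^beta
T ratio = 386/298 = 1.29530201
(T ratio)^alpha = 1.29530201^1.95 = 1.656241
(P/Pref)^beta = 4^(-0.2) = 0.757858
SL = 0.32 * 1.656241 * 0.757858 = 0.4017 m/s


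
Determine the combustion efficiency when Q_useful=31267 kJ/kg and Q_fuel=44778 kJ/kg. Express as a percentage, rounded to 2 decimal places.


Efficiency = (Q_useful / Q_fuel) * 100
Efficiency = (31267 / 44778) * 100
Efficiency = 0.6983 * 100 = 69.83%


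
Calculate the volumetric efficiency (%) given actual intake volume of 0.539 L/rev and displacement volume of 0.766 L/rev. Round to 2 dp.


eta_v = (V_actual / V_disp) * 100
Ratio = 0.539 / 0.766 = 0.7037
eta_v = 0.7037 * 100 = 70.37%


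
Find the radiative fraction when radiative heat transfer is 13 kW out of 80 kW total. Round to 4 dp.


f_rad = Q_rad / Q_total
f_rad = 13 / 80 = 0.1625


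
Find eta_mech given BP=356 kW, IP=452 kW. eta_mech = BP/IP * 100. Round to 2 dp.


eta_mech = (BP / IP) * 100
Ratio = 356 / 452 = 0.7876
eta_mech = 0.7876 * 100 = 78.76%


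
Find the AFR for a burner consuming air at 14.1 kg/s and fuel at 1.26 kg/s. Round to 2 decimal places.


AFR = m_air / m_fuel
AFR = 14.1 / 1.26 = 11.19


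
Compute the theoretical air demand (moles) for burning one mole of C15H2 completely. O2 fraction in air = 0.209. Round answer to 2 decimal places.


Balanced combustion: C15H2 + 15.5 O2 -> 15 CO2 + 1 H2O
O2 needed = C + H/4 = 15 + 2/4 = 15.50 moles
Air moles = O2 / 0.209 = 15.50 / 0.209 = 74.16 moles air


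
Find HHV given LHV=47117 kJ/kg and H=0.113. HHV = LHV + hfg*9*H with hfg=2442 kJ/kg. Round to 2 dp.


HHV = LHV + hfg * 9 * H
Water addition = 2442 * 9 * 0.113 = 2483.514 kJ/kg
HHV = 47117 + 2483.514 = 49600.51 kJ/kg


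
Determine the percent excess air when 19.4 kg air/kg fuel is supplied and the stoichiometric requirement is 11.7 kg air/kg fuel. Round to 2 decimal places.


Excess air = actual - stoichiometric = 19.4 - 11.7 = 7.70 kg/kg fuel
Excess air % = (excess / stoich) * 100 = (7.70 / 11.7) * 100 = 65.81%


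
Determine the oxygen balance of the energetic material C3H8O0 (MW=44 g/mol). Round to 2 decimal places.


OB = -1600 * (2C + H/2 - O) / MW
Inner = 2*3 + 8/2 - 0 = 10.00
OB = -1600 * 10.00 / 44 = -363.64%


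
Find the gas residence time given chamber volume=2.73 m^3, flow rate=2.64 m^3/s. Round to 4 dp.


tau = V / Q_flow
tau = 2.73 / 2.64 = 1.0341 s


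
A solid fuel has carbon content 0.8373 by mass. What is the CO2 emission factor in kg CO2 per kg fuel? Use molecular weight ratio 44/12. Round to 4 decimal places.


EF = C_frac * (M_CO2 / M_C)
EF = 0.8373 * (44/12)
EF = 0.8373 * 3.666667 = 3.0701 kg_CO2/kg_fuel


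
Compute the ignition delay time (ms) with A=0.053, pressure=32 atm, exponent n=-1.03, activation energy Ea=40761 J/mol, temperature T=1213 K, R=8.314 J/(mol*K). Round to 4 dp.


tau = A * P^n * exp(Ea/(R*T))
P^n = 32^(-1.03) = 0.02816408
Ea/(R*T) = 40761/(8.314*1213) = 4.041792
exp(Ea/(R*T)) = 56.928293
tau = 0.053 * 0.02816408 * 56.928293 = 0.0850 ms


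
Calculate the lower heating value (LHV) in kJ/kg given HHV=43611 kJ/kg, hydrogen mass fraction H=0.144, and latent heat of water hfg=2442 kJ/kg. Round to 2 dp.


LHV = HHV - hfg * 9 * H
Water correction = 2442 * 9 * 0.144 = 3164.832 kJ/kg
LHV = 43611 - 3164.832 = 40446.17 kJ/kg


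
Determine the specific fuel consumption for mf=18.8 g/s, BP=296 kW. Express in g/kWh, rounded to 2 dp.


SFC = (mf / BP) * 3600
Rate = 18.8 / 296 = 0.063514 g/(s*kW)
SFC = 0.063514 * 3600 = 228.65 g/kWh


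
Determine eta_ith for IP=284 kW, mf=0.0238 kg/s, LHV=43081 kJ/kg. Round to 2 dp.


eta_ith = (IP / (mf * LHV)) * 100
Denominator = 0.0238 * 43081 = 1025.3278 kW
eta_ith = (284 / 1025.3278) * 100 = 27.70%


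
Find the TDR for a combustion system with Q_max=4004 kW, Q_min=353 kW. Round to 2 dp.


TDR = Q_max / Q_min
TDR = 4004 / 353 = 11.34


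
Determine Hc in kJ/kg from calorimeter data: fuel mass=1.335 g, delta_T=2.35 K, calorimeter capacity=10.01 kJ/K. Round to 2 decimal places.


Hc = C_cal * delta_T / m_fuel
Q_released = 10.01 * 2.35 = 23.5235 kJ
m_fuel = 1.335 g = 1.335/1000 kg = 0.001335 kg
Hc = 23.5235 / 0.001335 = 17620.60 kJ/kg


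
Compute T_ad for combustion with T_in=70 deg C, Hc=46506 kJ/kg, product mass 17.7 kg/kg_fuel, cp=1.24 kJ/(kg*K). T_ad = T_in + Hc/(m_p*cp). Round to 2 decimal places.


T_ad = T_in + Hc / (m_p * cp)
Denominator = 17.7 * 1.24 = 21.9480
Temperature rise = 46506 / 21.9480 = 2118.92 K
T_ad = 70 + 2118.92 = 2188.92 deg C


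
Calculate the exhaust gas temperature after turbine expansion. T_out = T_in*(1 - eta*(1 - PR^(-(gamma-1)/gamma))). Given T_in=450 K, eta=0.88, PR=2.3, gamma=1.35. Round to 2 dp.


T_out = T_in * (1 - eta * (1 - PR^(-(gamma-1)/gamma)))
Exponent = -(1.35-1)/1.35 = -0.25925926
PR^exp = 2.3^(-0.25925926) = 0.80578413
Factor = 1 - 0.88*(1 - 0.80578413) = 0.82909003
T_out = 450 * 0.82909003 = 373.09 K


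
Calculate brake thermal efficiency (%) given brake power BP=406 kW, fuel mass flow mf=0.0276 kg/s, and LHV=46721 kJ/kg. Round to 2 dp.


eta_BTE = (BP / (mf * LHV)) * 100
Denominator = 0.0276 * 46721 = 1289.4996 kW
eta_BTE = (406 / 1289.4996) * 100 = 31.49%


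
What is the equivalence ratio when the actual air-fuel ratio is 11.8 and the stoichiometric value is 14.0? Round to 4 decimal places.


phi = AFR_stoich / AFR_actual
phi = 14.0 / 11.8 = 1.1864


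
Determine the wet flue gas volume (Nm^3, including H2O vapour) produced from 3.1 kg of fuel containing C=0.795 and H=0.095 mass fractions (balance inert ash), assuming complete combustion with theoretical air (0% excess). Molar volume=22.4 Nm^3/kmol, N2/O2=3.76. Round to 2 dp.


Per kg fuel: CO2 = (C/12 kmol)*22.4 = (0.795/12)*22.4 = 1.48400 Nm^3
Per kg fuel: H2O = (H/2 kmol)*22.4 = (0.095/2)*22.4 = 1.06400 Nm^3
O2 needed per kg fuel = C/12 + H/4 = 0.795/12 + 0.095/4 = 0.09000000 kmol
Per kg fuel: N2 = O2*3.76*22.4 = 0.09000000*3.76*22.4 = 7.58016 Nm^3
Total per kg = 1.48400 + 1.06400 + 7.58016 = 10.12816 Nm^3
Total = 10.12816 * 3.1 = 31.40 Nm^3


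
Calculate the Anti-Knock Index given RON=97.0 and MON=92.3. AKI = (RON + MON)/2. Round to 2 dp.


AKI = (RON + MON) / 2
AKI = (97.0 + 92.3) / 2
AKI = 189.3 / 2 = 94.65


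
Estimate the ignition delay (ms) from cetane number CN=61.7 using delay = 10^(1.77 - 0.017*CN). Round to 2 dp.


delay = 10^(1.77 - 0.017*CN)
Exponent = 1.77 - 0.017*61.7 = 0.7211
delay = 10^0.7211 = 5.26 ms


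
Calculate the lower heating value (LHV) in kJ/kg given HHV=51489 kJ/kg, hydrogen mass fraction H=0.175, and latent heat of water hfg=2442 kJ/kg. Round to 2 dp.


LHV = HHV - hfg * 9 * H
Water correction = 2442 * 9 * 0.175 = 3846.150 kJ/kg
LHV = 51489 - 3846.150 = 47642.85 kJ/kg


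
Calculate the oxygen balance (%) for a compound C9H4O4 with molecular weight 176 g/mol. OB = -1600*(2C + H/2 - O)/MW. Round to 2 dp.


OB = -1600 * (2C + H/2 - O) / MW
Inner = 2*9 + 4/2 - 4 = 16.00
OB = -1600 * 16.00 / 176 = -145.45%


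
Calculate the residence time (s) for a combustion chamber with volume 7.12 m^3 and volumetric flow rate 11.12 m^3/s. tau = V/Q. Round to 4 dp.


tau = V / Q_flow
tau = 7.12 / 11.12 = 0.6403 s


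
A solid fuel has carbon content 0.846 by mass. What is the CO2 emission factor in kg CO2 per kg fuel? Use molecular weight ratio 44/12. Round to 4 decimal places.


EF = C_frac * (M_CO2 / M_C)
EF = 0.846 * (44/12)
EF = 0.846 * 3.666667 = 3.1020 kg_CO2/kg_fuel


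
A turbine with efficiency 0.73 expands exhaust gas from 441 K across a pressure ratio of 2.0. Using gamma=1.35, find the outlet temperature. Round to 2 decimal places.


T_out = T_in * (1 - eta * (1 - PR^(-(gamma-1)/gamma)))
Exponent = -(1.35-1)/1.35 = -0.25925926
PR^exp = 2.0^(-0.25925926) = 0.83551680
Factor = 1 - 0.73*(1 - 0.83551680) = 0.87992726
T_out = 441 * 0.87992726 = 388.05 K


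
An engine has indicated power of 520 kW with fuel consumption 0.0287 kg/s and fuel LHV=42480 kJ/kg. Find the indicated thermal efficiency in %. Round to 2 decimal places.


eta_ith = (IP / (mf * LHV)) * 100
Denominator = 0.0287 * 42480 = 1219.1760 kW
eta_ith = (520 / 1219.1760) * 100 = 42.65%


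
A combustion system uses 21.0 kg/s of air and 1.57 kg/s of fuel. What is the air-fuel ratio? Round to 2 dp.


AFR = m_air / m_fuel
AFR = 21.0 / 1.57 = 13.38


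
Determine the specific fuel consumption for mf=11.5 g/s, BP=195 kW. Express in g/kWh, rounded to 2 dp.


SFC = (mf / BP) * 3600
Rate = 11.5 / 195 = 0.058974 g/(s*kW)
SFC = 0.058974 * 3600 = 212.31 g/kWh


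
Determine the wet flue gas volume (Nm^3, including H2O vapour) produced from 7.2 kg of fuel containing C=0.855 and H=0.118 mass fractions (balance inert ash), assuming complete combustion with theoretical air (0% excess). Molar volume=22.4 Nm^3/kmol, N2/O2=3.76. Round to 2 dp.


Per kg fuel: CO2 = (C/12 kmol)*22.4 = (0.855/12)*22.4 = 1.59600 Nm^3
Per kg fuel: H2O = (H/2 kmol)*22.4 = (0.118/2)*22.4 = 1.32160 Nm^3
O2 needed per kg fuel = C/12 + H/4 = 0.855/12 + 0.118/4 = 0.10075000 kmol
Per kg fuel: N2 = O2*3.76*22.4 = 0.10075000*3.76*22.4 = 8.48557 Nm^3
Total per kg = 1.59600 + 1.32160 + 8.48557 = 11.40317 Nm^3
Total = 11.40317 * 7.2 = 82.10 Nm^3


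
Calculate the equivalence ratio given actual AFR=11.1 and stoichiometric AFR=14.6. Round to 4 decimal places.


phi = AFR_stoich / AFR_actual
phi = 14.6 / 11.1 = 1.3153


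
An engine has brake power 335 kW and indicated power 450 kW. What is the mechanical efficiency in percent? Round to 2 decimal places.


eta_mech = (BP / IP) * 100
Ratio = 335 / 450 = 0.7444
eta_mech = 0.7444 * 100 = 74.44%


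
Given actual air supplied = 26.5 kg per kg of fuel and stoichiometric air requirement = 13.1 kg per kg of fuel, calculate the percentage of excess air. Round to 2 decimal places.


Excess air = actual - stoichiometric = 26.5 - 13.1 = 13.40 kg/kg fuel
Excess air % = (excess / stoich) * 100 = (13.40 / 13.1) * 100 = 102.29%


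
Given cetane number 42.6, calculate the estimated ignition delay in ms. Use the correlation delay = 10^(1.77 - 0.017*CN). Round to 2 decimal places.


delay = 10^(1.77 - 0.017*CN)
Exponent = 1.77 - 0.017*42.6 = 1.0458
delay = 10^1.0458 = 11.11 ms


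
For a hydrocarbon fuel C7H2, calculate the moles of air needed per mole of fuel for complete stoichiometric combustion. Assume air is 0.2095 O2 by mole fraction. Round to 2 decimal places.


Balanced combustion: C7H2 + 7.5 O2 -> 7 CO2 + 1 H2O
O2 needed = C + H/4 = 7 + 2/4 = 7.50 moles
Air moles = O2 / 0.2095 = 7.50 / 0.2095 = 35.80 moles air


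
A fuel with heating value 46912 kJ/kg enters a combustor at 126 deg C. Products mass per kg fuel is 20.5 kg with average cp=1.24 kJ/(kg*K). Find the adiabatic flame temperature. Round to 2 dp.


T_ad = T_in + Hc / (m_p * cp)
Denominator = 20.5 * 1.24 = 25.4200
Temperature rise = 46912 / 25.4200 = 1845.48 K
T_ad = 126 + 1845.48 = 1971.48 deg C


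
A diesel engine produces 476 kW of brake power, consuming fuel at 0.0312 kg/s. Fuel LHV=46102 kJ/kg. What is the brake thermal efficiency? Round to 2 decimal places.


eta_BTE = (BP / (mf * LHV)) * 100
Denominator = 0.0312 * 46102 = 1438.3824 kW
eta_BTE = (476 / 1438.3824) * 100 = 33.09%


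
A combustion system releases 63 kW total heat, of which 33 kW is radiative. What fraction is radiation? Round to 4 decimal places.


f_rad = Q_rad / Q_total
f_rad = 33 / 63 = 0.5238


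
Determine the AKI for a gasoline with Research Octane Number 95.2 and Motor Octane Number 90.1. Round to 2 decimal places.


AKI = (RON + MON) / 2
AKI = (95.2 + 90.1) / 2
AKI = 185.3 / 2 = 92.65


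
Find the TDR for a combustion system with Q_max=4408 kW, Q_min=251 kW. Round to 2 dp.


TDR = Q_max / Q_min
TDR = 4408 / 251 = 17.56


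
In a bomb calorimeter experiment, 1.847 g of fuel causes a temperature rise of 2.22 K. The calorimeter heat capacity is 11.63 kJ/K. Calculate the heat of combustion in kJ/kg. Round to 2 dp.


Hc = C_cal * delta_T / m_fuel
Q_released = 11.63 * 2.22 = 25.8186 kJ
m_fuel = 1.847 g = 1.847/1000 kg = 0.001847 kg
Hc = 25.8186 / 0.001847 = 13978.67 kJ/kg


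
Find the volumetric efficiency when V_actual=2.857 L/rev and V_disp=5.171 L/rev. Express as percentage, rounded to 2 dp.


eta_v = (V_actual / V_disp) * 100
Ratio = 2.857 / 5.171 = 0.5525
eta_v = 0.5525 * 100 = 55.25%


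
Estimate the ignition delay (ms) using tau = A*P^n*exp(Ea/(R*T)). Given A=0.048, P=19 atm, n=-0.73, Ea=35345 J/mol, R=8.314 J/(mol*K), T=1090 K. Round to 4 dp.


tau = A * P^n * exp(Ea/(R*T))
P^n = 19^(-0.73) = 0.11654935
Ea/(R*T) = 35345/(8.314*1090) = 3.900241
exp(Ea/(R*T)) = 49.414367
tau = 0.048 * 0.11654935 * 49.414367 = 0.2764 ms


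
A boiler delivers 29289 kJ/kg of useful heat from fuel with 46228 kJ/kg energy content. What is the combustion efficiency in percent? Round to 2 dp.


Efficiency = (Q_useful / Q_fuel) * 100
Efficiency = (29289 / 46228) * 100
Efficiency = 0.6336 * 100 = 63.36%


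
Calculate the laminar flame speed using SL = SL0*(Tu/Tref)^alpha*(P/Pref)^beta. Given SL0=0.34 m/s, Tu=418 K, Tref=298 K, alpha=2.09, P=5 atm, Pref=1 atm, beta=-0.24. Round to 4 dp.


SL = SL0 * (Tu/Tref)^alpha * (P/Pref)^beta
T ratio = 418/298 = 1.40268456
(T ratio)^alpha = 1.40268456^2.09 = 2.028367
(P/Pref)^beta = 5^(-0.24) = 0.679590
SL = 0.34 * 2.028367 * 0.679590 = 0.4687 m/s


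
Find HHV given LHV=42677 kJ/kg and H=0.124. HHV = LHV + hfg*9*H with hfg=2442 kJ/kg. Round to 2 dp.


HHV = LHV + hfg * 9 * H
Water addition = 2442 * 9 * 0.124 = 2725.272 kJ/kg
HHV = 42677 + 2725.272 = 45402.27 kJ/kg


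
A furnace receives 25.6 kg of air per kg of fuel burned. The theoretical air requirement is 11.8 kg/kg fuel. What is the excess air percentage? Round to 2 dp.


Excess air = actual - stoichiometric = 25.6 - 11.8 = 13.80 kg/kg fuel
Excess air % = (excess / stoich) * 100 = (13.80 / 11.8) * 100 = 116.95%


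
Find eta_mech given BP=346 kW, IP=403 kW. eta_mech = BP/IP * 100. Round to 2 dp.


eta_mech = (BP / IP) * 100
Ratio = 346 / 403 = 0.8586
eta_mech = 0.8586 * 100 = 85.86%


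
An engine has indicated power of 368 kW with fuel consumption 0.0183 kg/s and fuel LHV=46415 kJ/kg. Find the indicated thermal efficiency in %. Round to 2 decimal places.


eta_ith = (IP / (mf * LHV)) * 100
Denominator = 0.0183 * 46415 = 849.3945 kW
eta_ith = (368 / 849.3945) * 100 = 43.32%


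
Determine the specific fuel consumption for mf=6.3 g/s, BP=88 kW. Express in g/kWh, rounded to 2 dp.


SFC = (mf / BP) * 3600
Rate = 6.3 / 88 = 0.071591 g/(s*kW)
SFC = 0.071591 * 3600 = 257.73 g/kWh


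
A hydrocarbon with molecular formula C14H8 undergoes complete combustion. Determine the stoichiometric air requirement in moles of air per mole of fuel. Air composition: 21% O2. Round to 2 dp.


Balanced combustion: C14H8 + 16 O2 -> 14 CO2 + 4 H2O
O2 needed = C + H/4 = 14 + 8/4 = 16.00 moles
Air moles = O2 / 0.21 = 16.00 / 0.21 = 76.19 moles air


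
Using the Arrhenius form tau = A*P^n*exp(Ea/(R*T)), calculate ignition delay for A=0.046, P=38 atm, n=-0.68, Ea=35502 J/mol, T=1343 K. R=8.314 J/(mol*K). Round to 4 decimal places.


tau = A * P^n * exp(Ea/(R*T))
P^n = 38^(-0.68) = 0.08428439
Ea/(R*T) = 35502/(8.314*1343) = 3.179558
exp(Ea/(R*T)) = 24.036133
tau = 0.046 * 0.08428439 * 24.036133 = 0.0932 ms


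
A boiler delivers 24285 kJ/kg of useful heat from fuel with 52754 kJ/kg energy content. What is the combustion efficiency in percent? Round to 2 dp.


Efficiency = (Q_useful / Q_fuel) * 100
Efficiency = (24285 / 52754) * 100
Efficiency = 0.4603 * 100 = 46.03%


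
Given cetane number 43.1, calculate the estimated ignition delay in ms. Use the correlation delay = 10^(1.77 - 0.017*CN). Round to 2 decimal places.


delay = 10^(1.77 - 0.017*CN)
Exponent = 1.77 - 0.017*43.1 = 1.0373
delay = 10^1.0373 = 10.90 ms


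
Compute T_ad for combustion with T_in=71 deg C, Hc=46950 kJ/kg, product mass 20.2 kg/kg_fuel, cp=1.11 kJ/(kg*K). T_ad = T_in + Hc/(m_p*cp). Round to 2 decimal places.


T_ad = T_in + Hc / (m_p * cp)
Denominator = 20.2 * 1.11 = 22.4220
Temperature rise = 46950 / 22.4220 = 2093.93 K
T_ad = 71 + 2093.93 = 2164.93 deg C


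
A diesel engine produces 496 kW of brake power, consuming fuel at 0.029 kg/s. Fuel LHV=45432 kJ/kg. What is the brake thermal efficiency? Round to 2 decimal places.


eta_BTE = (BP / (mf * LHV)) * 100
Denominator = 0.029 * 45432 = 1317.5280 kW
eta_BTE = (496 / 1317.5280) * 100 = 37.65%


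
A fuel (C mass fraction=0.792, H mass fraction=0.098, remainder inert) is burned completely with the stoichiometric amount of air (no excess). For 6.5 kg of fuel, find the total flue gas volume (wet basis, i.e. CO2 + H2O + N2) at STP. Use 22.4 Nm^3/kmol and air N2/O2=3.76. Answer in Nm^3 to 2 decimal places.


Per kg fuel: CO2 = (C/12 kmol)*22.4 = (0.792/12)*22.4 = 1.47840 Nm^3
Per kg fuel: H2O = (H/2 kmol)*22.4 = (0.098/2)*22.4 = 1.09760 Nm^3
O2 needed per kg fuel = C/12 + H/4 = 0.792/12 + 0.098/4 = 0.09050000 kmol
Per kg fuel: N2 = O2*3.76*22.4 = 0.09050000*3.76*22.4 = 7.62227 Nm^3
Total per kg = 1.47840 + 1.09760 + 7.62227 = 10.19827 Nm^3
Total = 10.19827 * 6.5 = 66.29 Nm^3


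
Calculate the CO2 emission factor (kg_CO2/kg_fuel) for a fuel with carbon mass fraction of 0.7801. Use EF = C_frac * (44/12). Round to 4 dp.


EF = C_frac * (M_CO2 / M_C)
EF = 0.7801 * (44/12)
EF = 0.7801 * 3.666667 = 2.8604 kg_CO2/kg_fuel


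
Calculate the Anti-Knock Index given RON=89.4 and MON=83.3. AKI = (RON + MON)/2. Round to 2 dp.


AKI = (RON + MON) / 2
AKI = (89.4 + 83.3) / 2
AKI = 172.7 / 2 = 86.35


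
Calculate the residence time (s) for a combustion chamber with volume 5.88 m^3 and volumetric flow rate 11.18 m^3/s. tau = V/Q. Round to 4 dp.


tau = V / Q_flow
tau = 5.88 / 11.18 = 0.5259 s


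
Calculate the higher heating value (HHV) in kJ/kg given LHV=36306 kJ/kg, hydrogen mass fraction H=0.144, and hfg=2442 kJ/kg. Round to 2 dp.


HHV = LHV + hfg * 9 * H
Water addition = 2442 * 9 * 0.144 = 3164.832 kJ/kg
HHV = 36306 + 3164.832 = 39470.83 kJ/kg


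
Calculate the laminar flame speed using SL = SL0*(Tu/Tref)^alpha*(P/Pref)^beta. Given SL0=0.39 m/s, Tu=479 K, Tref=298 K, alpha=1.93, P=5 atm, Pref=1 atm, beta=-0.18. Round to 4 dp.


SL = SL0 * (Tu/Tref)^alpha * (P/Pref)^beta
T ratio = 479/298 = 1.60738255
(T ratio)^alpha = 1.60738255^1.93 = 2.499253
(P/Pref)^beta = 5^(-0.18) = 0.748489
SL = 0.39 * 2.499253 * 0.748489 = 0.7296 m/s


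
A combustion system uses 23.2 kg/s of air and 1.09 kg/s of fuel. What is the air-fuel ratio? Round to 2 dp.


AFR = m_air / m_fuel
AFR = 23.2 / 1.09 = 21.28


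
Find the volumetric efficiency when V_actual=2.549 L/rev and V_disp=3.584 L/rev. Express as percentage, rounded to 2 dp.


eta_v = (V_actual / V_disp) * 100
Ratio = 2.549 / 3.584 = 0.7112
eta_v = 0.7112 * 100 = 71.12%


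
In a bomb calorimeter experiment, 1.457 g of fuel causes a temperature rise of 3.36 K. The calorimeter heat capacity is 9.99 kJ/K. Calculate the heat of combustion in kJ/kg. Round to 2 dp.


Hc = C_cal * delta_T / m_fuel
Q_released = 9.99 * 3.36 = 33.5664 kJ
m_fuel = 1.457 g = 1.457/1000 kg = 0.001457 kg
Hc = 33.5664 / 0.001457 = 23038.02 kJ/kg


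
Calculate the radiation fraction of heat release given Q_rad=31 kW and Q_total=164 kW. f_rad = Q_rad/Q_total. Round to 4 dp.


f_rad = Q_rad / Q_total
f_rad = 31 / 164 = 0.1890


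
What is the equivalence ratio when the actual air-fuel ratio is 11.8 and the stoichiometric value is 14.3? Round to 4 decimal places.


phi = AFR_stoich / AFR_actual
phi = 14.3 / 11.8 = 1.2119


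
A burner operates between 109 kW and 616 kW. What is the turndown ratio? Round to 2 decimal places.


TDR = Q_max / Q_min
TDR = 616 / 109 = 5.65


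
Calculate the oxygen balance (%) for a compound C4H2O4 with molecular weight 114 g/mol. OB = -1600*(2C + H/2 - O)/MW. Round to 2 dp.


OB = -1600 * (2C + H/2 - O) / MW
Inner = 2*4 + 2/2 - 4 = 5.00
OB = -1600 * 5.00 / 114 = -70.18%


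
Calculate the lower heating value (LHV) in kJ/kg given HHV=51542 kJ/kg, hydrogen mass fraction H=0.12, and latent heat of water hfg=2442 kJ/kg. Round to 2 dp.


LHV = HHV - hfg * 9 * H
Water correction = 2442 * 9 * 0.12 = 2637.360 kJ/kg
LHV = 51542 - 2637.360 = 48904.64 kJ/kg


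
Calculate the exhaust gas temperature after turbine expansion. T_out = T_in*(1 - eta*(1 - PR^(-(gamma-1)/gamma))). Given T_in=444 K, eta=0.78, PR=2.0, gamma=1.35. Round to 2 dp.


T_out = T_in * (1 - eta * (1 - PR^(-(gamma-1)/gamma)))
Exponent = -(1.35-1)/1.35 = -0.25925926
PR^exp = 2.0^(-0.25925926) = 0.83551680
Factor = 1 - 0.78*(1 - 0.83551680) = 0.87170310
T_out = 444 * 0.87170310 = 387.04 K


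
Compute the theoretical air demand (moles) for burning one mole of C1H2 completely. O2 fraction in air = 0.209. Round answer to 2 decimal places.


Balanced combustion: C1H2 + 1.5 O2 -> 1 CO2 + 1 H2O
O2 needed = C + H/4 = 1 + 2/4 = 1.50 moles
Air moles = O2 / 0.209 = 1.50 / 0.209 = 7.18 moles air


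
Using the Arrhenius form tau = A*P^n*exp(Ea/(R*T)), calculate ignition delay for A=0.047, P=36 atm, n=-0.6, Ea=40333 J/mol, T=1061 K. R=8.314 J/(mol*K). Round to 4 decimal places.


tau = A * P^n * exp(Ea/(R*T))
P^n = 36^(-0.6) = 0.11647119
Ea/(R*T) = 40333/(8.314*1061) = 4.572304
exp(Ea/(R*T)) = 96.766829
tau = 0.047 * 0.11647119 * 96.766829 = 0.5297 ms


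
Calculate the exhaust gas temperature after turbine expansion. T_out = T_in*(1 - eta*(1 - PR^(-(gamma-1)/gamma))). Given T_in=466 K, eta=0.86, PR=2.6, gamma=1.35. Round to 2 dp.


T_out = T_in * (1 - eta * (1 - PR^(-(gamma-1)/gamma)))
Exponent = -(1.35-1)/1.35 = -0.25925926
PR^exp = 2.6^(-0.25925926) = 0.78057442
Factor = 1 - 0.86*(1 - 0.78057442) = 0.81129400
T_out = 466 * 0.81129400 = 378.06 K


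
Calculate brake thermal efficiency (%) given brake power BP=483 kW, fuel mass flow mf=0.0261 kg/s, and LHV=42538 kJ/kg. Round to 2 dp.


eta_BTE = (BP / (mf * LHV)) * 100
Denominator = 0.0261 * 42538 = 1110.2418 kW
eta_BTE = (483 / 1110.2418) * 100 = 43.50%


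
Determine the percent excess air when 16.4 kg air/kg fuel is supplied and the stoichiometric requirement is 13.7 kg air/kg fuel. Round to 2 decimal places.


Excess air = actual - stoichiometric = 16.4 - 13.7 = 2.70 kg/kg fuel
Excess air % = (excess / stoich) * 100 = (2.70 / 13.7) * 100 = 19.71%


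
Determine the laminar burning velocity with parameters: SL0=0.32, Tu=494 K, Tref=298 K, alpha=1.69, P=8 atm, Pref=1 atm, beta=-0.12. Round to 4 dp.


SL = SL0 * (Tu/Tref)^alpha * (P/Pref)^beta
T ratio = 494/298 = 1.65771812
(T ratio)^alpha = 1.65771812^1.69 = 2.349487
(P/Pref)^beta = 8^(-0.12) = 0.779165
SL = 0.32 * 2.349487 * 0.779165 = 0.5858 m/s


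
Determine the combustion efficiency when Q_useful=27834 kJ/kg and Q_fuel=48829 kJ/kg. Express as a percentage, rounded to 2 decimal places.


Efficiency = (Q_useful / Q_fuel) * 100
Efficiency = (27834 / 48829) * 100
Efficiency = 0.5700 * 100 = 57.00%


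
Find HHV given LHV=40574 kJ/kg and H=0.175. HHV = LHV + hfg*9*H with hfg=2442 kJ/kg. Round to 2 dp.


HHV = LHV + hfg * 9 * H
Water addition = 2442 * 9 * 0.175 = 3846.150 kJ/kg
HHV = 40574 + 3846.150 = 44420.15 kJ/kg


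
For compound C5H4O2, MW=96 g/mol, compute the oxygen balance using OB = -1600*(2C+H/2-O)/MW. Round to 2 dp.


OB = -1600 * (2C + H/2 - O) / MW
Inner = 2*5 + 4/2 - 2 = 10.00
OB = -1600 * 10.00 / 96 = -166.67%


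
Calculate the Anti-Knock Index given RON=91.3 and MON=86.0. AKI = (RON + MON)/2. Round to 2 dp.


AKI = (RON + MON) / 2
AKI = (91.3 + 86.0) / 2
AKI = 177.3 / 2 = 88.65


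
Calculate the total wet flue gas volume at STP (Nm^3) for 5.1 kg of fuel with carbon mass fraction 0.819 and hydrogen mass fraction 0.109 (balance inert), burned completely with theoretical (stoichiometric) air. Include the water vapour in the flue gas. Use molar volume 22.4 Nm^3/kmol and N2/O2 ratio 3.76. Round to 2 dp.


Per kg fuel: CO2 = (C/12 kmol)*22.4 = (0.819/12)*22.4 = 1.52880 Nm^3
Per kg fuel: H2O = (H/2 kmol)*22.4 = (0.109/2)*22.4 = 1.22080 Nm^3
O2 needed per kg fuel = C/12 + H/4 = 0.819/12 + 0.109/4 = 0.09550000 kmol
Per kg fuel: N2 = O2*3.76*22.4 = 0.09550000*3.76*22.4 = 8.04339 Nm^3
Total per kg = 1.52880 + 1.22080 + 8.04339 = 10.79299 Nm^3
Total = 10.79299 * 5.1 = 55.04 Nm^3


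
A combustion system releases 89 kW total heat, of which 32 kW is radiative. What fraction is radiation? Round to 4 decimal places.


f_rad = Q_rad / Q_total
f_rad = 32 / 89 = 0.3596


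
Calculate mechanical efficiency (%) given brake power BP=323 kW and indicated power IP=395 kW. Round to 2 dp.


eta_mech = (BP / IP) * 100
Ratio = 323 / 395 = 0.8177
eta_mech = 0.8177 * 100 = 81.77%


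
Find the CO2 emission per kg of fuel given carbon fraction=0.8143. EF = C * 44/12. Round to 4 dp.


EF = C_frac * (M_CO2 / M_C)
EF = 0.8143 * (44/12)
EF = 0.8143 * 3.666667 = 2.9858 kg_CO2/kg_fuel


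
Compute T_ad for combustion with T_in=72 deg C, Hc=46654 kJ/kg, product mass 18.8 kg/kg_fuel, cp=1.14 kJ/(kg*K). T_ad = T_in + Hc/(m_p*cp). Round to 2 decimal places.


T_ad = T_in + Hc / (m_p * cp)
Denominator = 18.8 * 1.14 = 21.4320
Temperature rise = 46654 / 21.4320 = 2176.84 K
T_ad = 72 + 2176.84 = 2248.84 deg C


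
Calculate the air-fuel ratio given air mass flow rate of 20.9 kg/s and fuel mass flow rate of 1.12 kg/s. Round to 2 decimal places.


AFR = m_air / m_fuel
AFR = 20.9 / 1.12 = 18.66


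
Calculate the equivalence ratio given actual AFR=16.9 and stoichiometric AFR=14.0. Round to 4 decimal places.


phi = AFR_stoich / AFR_actual
phi = 14.0 / 16.9 = 0.8284


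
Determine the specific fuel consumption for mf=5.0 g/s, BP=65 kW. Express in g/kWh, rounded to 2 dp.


SFC = (mf / BP) * 3600
Rate = 5.0 / 65 = 0.076923 g/(s*kW)
SFC = 0.076923 * 3600 = 276.92 g/kWh


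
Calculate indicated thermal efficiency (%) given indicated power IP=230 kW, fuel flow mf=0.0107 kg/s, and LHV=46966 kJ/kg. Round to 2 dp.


eta_ith = (IP / (mf * LHV)) * 100
Denominator = 0.0107 * 46966 = 502.5362 kW
eta_ith = (230 / 502.5362) * 100 = 45.77%


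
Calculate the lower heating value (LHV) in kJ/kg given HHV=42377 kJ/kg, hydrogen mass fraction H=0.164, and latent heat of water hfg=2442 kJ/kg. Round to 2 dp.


LHV = HHV - hfg * 9 * H
Water correction = 2442 * 9 * 0.164 = 3604.392 kJ/kg
LHV = 42377 - 3604.392 = 38772.61 kJ/kg


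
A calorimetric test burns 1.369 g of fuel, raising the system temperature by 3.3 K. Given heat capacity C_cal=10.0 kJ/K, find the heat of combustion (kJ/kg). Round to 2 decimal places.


Hc = C_cal * delta_T / m_fuel
Q_released = 10.0 * 3.3 = 33.0000 kJ
m_fuel = 1.369 g = 1.369/1000 kg = 0.001369 kg
Hc = 33.0000 / 0.001369 = 24105.19 kJ/kg


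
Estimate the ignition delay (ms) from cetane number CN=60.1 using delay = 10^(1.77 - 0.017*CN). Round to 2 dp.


delay = 10^(1.77 - 0.017*CN)
Exponent = 1.77 - 0.017*60.1 = 0.7483
delay = 10^0.7483 = 5.60 ms


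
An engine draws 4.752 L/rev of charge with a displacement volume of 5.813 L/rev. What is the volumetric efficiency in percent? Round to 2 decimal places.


eta_v = (V_actual / V_disp) * 100
Ratio = 4.752 / 5.813 = 0.8175
eta_v = 0.8175 * 100 = 81.75%


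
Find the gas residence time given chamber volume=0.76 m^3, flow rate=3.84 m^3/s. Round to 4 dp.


tau = V / Q_flow
tau = 0.76 / 3.84 = 0.1979 s


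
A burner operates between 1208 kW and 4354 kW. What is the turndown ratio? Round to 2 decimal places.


TDR = Q_max / Q_min
TDR = 4354 / 1208 = 3.60


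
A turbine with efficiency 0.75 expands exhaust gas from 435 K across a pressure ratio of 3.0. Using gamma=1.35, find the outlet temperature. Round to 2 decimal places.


T_out = T_in * (1 - eta * (1 - PR^(-(gamma-1)/gamma)))
Exponent = -(1.35-1)/1.35 = -0.25925926
PR^exp = 3.0^(-0.25925926) = 0.75214556
Factor = 1 - 0.75*(1 - 0.75214556) = 0.81410917
T_out = 435 * 0.81410917 = 354.14 K


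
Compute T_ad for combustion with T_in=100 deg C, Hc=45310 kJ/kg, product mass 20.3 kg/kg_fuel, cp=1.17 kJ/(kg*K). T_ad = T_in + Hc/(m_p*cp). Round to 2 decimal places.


T_ad = T_in + Hc / (m_p * cp)
Denominator = 20.3 * 1.17 = 23.7510
Temperature rise = 45310 / 23.7510 = 1907.71 K
T_ad = 100 + 1907.71 = 2007.71 deg C


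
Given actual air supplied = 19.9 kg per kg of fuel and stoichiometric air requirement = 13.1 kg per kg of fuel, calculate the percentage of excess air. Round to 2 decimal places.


Excess air = actual - stoichiometric = 19.9 - 13.1 = 6.80 kg/kg fuel
Excess air % = (excess / stoich) * 100 = (6.80 / 13.1) * 100 = 51.91%


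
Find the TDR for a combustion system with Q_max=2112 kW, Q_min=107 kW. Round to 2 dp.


TDR = Q_max / Q_min
TDR = 2112 / 107 = 19.74


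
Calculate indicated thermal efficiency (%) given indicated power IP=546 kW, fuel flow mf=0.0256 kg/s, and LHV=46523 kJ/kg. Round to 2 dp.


eta_ith = (IP / (mf * LHV)) * 100
Denominator = 0.0256 * 46523 = 1190.9888 kW
eta_ith = (546 / 1190.9888) * 100 = 45.84%


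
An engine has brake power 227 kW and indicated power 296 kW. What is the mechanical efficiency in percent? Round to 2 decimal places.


eta_mech = (BP / IP) * 100
Ratio = 227 / 296 = 0.7669
eta_mech = 0.7669 * 100 = 76.69%


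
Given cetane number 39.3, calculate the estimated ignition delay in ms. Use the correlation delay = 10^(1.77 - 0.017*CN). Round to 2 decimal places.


delay = 10^(1.77 - 0.017*CN)
Exponent = 1.77 - 0.017*39.3 = 1.1019
delay = 10^1.1019 = 12.64 ms


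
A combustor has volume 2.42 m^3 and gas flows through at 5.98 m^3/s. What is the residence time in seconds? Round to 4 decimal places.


tau = V / Q_flow
tau = 2.42 / 5.98 = 0.4047 s


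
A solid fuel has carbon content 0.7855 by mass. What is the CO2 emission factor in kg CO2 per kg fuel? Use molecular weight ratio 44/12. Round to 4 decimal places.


EF = C_frac * (M_CO2 / M_C)
EF = 0.7855 * (44/12)
EF = 0.7855 * 3.666667 = 2.8802 kg_CO2/kg_fuel


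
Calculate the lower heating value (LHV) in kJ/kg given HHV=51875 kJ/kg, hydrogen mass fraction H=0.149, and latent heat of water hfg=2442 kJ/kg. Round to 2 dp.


LHV = HHV - hfg * 9 * H
Water correction = 2442 * 9 * 0.149 = 3274.722 kJ/kg
LHV = 51875 - 3274.722 = 48600.28 kJ/kg


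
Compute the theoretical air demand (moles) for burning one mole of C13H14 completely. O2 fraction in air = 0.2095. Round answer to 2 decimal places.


Balanced combustion: C13H14 + 16.5 O2 -> 13 CO2 + 7 H2O
O2 needed = C + H/4 = 13 + 14/4 = 16.50 moles
Air moles = O2 / 0.2095 = 16.50 / 0.2095 = 78.76 moles air


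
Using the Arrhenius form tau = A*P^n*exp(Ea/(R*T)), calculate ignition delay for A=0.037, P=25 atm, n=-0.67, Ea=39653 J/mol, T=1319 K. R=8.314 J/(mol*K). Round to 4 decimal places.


tau = A * P^n * exp(Ea/(R*T))
P^n = 25^(-0.67) = 0.11571248
Ea/(R*T) = 39653/(8.314*1319) = 3.615940
exp(Ea/(R*T)) = 37.186290
tau = 0.037 * 0.11571248 * 37.186290 = 0.1592 ms


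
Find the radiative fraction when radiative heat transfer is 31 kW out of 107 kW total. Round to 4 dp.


f_rad = Q_rad / Q_total
f_rad = 31 / 107 = 0.2897


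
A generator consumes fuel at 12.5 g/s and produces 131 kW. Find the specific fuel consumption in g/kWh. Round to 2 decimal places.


SFC = (mf / BP) * 3600
Rate = 12.5 / 131 = 0.095420 g/(s*kW)
SFC = 0.095420 * 3600 = 343.51 g/kWh


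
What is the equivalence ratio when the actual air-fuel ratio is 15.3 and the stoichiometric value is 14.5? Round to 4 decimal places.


phi = AFR_stoich / AFR_actual
phi = 14.5 / 15.3 = 0.9477


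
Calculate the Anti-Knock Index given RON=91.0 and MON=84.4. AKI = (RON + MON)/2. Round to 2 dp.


AKI = (RON + MON) / 2
AKI = (91.0 + 84.4) / 2
AKI = 175.4 / 2 = 87.70


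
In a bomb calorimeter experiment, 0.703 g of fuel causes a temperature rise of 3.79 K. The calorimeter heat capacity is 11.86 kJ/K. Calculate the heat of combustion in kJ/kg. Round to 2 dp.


Hc = C_cal * delta_T / m_fuel
Q_released = 11.86 * 3.79 = 44.9494 kJ
m_fuel = 0.703 g = 0.703/1000 kg = 0.000703 kg
Hc = 44.9494 / 0.000703 = 63939.40 kJ/kg


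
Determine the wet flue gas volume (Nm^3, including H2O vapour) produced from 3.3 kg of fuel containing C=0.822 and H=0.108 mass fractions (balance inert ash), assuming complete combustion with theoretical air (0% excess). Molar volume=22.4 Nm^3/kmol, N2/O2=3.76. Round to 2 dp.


Per kg fuel: CO2 = (C/12 kmol)*22.4 = (0.822/12)*22.4 = 1.53440 Nm^3
Per kg fuel: H2O = (H/2 kmol)*22.4 = (0.108/2)*22.4 = 1.20960 Nm^3
O2 needed per kg fuel = C/12 + H/4 = 0.822/12 + 0.108/4 = 0.09550000 kmol
Per kg fuel: N2 = O2*3.76*22.4 = 0.09550000*3.76*22.4 = 8.04339 Nm^3
Total per kg = 1.53440 + 1.20960 + 8.04339 = 10.78739 Nm^3
Total = 10.78739 * 3.3 = 35.60 Nm^3


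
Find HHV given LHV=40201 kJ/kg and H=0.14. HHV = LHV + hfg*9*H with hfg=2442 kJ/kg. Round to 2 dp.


HHV = LHV + hfg * 9 * H
Water addition = 2442 * 9 * 0.14 = 3076.920 kJ/kg
HHV = 40201 + 3076.920 = 43277.92 kJ/kg


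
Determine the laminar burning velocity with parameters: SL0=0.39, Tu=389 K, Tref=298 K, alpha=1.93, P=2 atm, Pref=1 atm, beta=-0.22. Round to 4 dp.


SL = SL0 * (Tu/Tref)^alpha * (P/Pref)^beta
T ratio = 389/298 = 1.30536913
(T ratio)^alpha = 1.30536913^1.93 = 1.672497
(P/Pref)^beta = 2^(-0.22) = 0.858565
SL = 0.39 * 1.672497 * 0.858565 = 0.5600 m/s


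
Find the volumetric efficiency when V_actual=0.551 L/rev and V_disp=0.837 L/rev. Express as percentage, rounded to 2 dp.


eta_v = (V_actual / V_disp) * 100
Ratio = 0.551 / 0.837 = 0.6583
eta_v = 0.6583 * 100 = 65.83%


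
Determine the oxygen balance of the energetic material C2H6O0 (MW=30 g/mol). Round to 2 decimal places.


OB = -1600 * (2C + H/2 - O) / MW
Inner = 2*2 + 6/2 - 0 = 7.00
OB = -1600 * 7.00 / 30 = -373.33%


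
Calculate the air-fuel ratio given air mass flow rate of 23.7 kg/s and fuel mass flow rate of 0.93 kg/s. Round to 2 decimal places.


AFR = m_air / m_fuel
AFR = 23.7 / 0.93 = 25.48


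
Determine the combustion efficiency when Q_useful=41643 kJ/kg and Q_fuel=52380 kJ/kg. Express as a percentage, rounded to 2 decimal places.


Efficiency = (Q_useful / Q_fuel) * 100
Efficiency = (41643 / 52380) * 100
Efficiency = 0.7950 * 100 = 79.50%


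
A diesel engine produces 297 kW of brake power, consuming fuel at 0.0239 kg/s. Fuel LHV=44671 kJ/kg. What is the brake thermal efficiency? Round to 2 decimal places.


eta_BTE = (BP / (mf * LHV)) * 100
Denominator = 0.0239 * 44671 = 1067.6369 kW
eta_BTE = (297 / 1067.6369) * 100 = 27.82%


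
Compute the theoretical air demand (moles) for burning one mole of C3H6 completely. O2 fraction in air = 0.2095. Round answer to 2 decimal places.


Balanced combustion: C3H6 + 4.5 O2 -> 3 CO2 + 3 H2O
O2 needed = C + H/4 = 3 + 6/4 = 4.50 moles
Air moles = O2 / 0.2095 = 4.50 / 0.2095 = 21.48 moles air
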